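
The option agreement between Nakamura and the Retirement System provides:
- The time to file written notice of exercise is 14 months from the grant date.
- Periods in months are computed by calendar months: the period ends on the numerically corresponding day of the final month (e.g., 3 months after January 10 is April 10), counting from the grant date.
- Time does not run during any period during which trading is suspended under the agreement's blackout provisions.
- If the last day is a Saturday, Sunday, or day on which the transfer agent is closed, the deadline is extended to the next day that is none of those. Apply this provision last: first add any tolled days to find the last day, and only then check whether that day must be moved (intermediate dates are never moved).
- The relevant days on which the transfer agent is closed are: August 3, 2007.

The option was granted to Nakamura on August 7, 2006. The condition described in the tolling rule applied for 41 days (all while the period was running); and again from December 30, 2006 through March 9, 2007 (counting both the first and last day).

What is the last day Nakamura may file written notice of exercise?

January 28, 2008

14 months after August 7, 2006 is October 7, 2007.
Tolling adds 41 days: October 7, 2007 + 41 days = November 17, 2007.
From December 30, 2006 through March 9, 2007 inclusive is 70 days; tolling adds 70 days: November 17, 2007 + 70 days = January 26, 2008.
January 26, 2008 is Saturday; January 27, 2008 is Sunday. The next qualifying day is January 28, 2008.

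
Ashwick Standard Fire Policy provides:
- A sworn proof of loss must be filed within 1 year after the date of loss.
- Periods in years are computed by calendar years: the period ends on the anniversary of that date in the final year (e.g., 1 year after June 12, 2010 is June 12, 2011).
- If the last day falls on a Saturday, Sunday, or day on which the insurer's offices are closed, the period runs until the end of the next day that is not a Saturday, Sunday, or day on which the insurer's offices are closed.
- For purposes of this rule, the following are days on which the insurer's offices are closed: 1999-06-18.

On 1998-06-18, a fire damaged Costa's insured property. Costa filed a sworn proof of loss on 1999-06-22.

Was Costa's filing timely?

No

1 year after 1998-06-18 is June 18, 1999.
June 18, 1999 is a listed holiday; June 19, 1999 is Saturday; June 20, 1999 is Sunday. The next qualifying day is June 21, 1999.
The deadline is June 21, 1999; the filing on June 22, 1999 is after that date.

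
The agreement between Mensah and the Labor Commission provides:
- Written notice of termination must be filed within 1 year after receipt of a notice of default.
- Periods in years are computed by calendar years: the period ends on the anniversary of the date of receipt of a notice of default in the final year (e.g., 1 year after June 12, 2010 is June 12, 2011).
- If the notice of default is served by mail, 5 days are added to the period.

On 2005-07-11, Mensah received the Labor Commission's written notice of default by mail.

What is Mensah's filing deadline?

1 year after 2005-07-11 is July 11, 2006.
Service was by mail, adding 5 days: July 11, 2006 + 5 days = July 16, 2006.

July 16, 2006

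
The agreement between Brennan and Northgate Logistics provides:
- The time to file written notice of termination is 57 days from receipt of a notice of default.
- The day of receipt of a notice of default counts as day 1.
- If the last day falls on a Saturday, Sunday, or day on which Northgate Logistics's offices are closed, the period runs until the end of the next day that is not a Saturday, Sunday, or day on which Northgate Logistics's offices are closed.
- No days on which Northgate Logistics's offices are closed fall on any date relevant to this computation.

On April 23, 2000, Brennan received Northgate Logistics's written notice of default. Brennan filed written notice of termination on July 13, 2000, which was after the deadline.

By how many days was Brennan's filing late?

Counting April 23, 2000 as day 1, day 57 is June 18, 2000.
June 18, 2000 is Sunday. The next qualifying day is June 19, 2000.
The deadline is June 19, 2000; from June 19, 2000 to July 13, 2000 is 24 days.

24 days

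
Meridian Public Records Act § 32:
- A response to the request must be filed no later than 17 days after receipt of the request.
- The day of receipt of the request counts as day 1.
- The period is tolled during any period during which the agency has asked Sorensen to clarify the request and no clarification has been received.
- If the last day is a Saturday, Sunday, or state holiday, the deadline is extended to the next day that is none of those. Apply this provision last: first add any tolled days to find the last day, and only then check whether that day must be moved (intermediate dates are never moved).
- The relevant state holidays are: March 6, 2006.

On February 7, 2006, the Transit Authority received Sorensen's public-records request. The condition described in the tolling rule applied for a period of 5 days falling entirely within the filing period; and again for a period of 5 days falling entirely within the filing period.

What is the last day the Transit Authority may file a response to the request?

March 7, 2006

Counting February 7, 2006 as day 1, day 17 is February 23, 2006.
Tolling adds 5 days: February 23, 2006 + 5 days = February 28, 2006.
Tolling adds 5 days: February 28, 2006 + 5 days = March 5, 2006.
March 5, 2006 is Sunday; March 6, 2006 is a listed holiday. The next qualifying day is March 7, 2006.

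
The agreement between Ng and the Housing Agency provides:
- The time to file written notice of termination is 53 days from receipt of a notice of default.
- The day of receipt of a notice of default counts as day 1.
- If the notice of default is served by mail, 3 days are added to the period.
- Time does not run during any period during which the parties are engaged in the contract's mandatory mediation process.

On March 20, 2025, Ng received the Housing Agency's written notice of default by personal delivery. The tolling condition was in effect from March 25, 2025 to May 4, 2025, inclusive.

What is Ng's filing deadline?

June 21, 2025

Counting March 20, 2025 as day 1, day 53 is May 11, 2025.
Service was not by mail, so no mail extension applies.
From March 25, 2025 through May 4, 2025 inclusive is 41 days; tolling adds 41 days: May 11, 2025 + 41 days = June 21, 2025.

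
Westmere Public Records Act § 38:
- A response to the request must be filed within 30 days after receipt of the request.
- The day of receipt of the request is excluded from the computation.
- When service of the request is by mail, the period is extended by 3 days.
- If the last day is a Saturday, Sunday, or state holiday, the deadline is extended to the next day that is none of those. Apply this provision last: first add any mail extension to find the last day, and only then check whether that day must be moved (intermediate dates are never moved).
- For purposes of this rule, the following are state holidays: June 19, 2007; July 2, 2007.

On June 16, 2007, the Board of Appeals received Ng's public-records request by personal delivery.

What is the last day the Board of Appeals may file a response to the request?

30 days after June 16, 2007 is July 16, 2007.
Service was not by mail, so no mail extension applies.
July 16, 2007 is a Monday and not a state holiday, so no extension applies.

July 16, 2007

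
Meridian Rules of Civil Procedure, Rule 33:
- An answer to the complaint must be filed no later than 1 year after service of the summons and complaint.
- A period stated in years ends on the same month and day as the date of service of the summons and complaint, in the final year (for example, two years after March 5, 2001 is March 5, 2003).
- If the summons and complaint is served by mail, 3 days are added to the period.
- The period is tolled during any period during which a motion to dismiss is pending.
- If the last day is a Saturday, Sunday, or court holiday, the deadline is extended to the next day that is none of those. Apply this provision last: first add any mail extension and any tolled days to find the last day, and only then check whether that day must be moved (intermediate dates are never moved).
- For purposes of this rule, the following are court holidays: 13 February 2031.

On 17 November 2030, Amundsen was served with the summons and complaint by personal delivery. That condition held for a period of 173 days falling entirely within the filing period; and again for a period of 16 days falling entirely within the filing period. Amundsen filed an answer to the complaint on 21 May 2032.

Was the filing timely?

Yes

1 year after 17 November 2030 is November 17, 2031.
Service was not by mail, so no mail extension applies.
Tolling adds 173 days: November 17, 2031 + 173 days = May 8, 2032.
Tolling adds 16 days: May 8, 2032 + 16 days = May 24, 2032.
May 24, 2032 is a Monday and not a court holiday, so no extension applies.
The deadline is May 24, 2032; the filing on May 21, 2032 is on or before that date.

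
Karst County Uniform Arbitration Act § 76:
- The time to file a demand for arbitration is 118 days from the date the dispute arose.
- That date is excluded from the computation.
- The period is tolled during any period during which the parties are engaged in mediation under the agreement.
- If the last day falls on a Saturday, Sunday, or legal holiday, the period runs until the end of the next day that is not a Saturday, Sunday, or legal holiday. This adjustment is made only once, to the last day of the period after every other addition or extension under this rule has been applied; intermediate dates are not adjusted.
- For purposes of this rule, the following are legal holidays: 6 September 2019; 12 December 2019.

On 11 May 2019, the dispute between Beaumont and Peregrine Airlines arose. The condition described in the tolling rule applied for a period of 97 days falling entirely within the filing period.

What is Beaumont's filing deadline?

December 13, 2019

118 days after 11 May 2019 is September 6, 2019.
Tolling adds 97 days: September 6, 2019 + 97 days = December 12, 2019.
December 12, 2019 is a listed holiday. The next qualifying day is December 13, 2019.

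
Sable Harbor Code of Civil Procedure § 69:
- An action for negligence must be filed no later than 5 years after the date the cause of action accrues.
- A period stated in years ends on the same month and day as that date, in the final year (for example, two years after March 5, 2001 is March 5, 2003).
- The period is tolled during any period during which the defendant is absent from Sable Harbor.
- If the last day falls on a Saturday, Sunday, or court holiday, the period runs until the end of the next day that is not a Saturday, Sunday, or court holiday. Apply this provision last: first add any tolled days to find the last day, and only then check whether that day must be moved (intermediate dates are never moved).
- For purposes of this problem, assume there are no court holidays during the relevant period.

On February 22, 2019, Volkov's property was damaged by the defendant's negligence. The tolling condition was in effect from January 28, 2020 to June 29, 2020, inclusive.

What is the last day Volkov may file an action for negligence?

July 25, 2024

5 years after February 22, 2019 is February 22, 2024.
From January 28, 2020 through June 29, 2020 inclusive is 154 days; tolling adds 154 days: February 22, 2024 + 154 days = July 25, 2024.
July 25, 2024 is a Thursday and not a court holiday, so no extension applies.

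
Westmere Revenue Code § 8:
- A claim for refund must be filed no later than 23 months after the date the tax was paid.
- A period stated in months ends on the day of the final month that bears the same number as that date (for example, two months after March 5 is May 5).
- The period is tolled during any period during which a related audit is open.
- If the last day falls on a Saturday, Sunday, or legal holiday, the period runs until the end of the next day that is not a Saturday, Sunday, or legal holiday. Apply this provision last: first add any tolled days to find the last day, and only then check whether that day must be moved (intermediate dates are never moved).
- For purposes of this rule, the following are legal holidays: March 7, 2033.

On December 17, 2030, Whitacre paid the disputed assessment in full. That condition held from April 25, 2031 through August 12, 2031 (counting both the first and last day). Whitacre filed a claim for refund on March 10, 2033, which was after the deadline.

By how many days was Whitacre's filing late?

2 days

23 months after December 17, 2030 is November 17, 2032.
From April 25, 2031 through August 12, 2031 inclusive is 110 days; tolling adds 110 days: November 17, 2032 + 110 days = March 7, 2033.
March 7, 2033 is a listed holiday. The next qualifying day is March 8, 2033.
The deadline is March 8, 2033; from March 8, 2033 to March 10, 2033 is 2 days.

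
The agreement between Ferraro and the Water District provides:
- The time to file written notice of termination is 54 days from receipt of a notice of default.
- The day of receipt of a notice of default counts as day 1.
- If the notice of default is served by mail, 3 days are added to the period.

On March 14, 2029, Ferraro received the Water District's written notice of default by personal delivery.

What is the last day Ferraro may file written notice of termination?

Counting March 14, 2029 as day 1, day 54 is May 6, 2029.
Service was not by mail, so no mail extension applies.

May 6, 2029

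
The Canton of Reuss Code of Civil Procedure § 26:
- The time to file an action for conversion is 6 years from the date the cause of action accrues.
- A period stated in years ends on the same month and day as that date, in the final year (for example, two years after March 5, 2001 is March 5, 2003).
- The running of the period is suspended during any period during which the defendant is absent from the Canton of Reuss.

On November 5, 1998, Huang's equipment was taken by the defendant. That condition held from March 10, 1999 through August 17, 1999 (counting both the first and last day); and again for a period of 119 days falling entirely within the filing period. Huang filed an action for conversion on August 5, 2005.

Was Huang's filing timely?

Yes

6 years after November 5, 1998 is November 5, 2004.
From March 10, 1999 through August 17, 1999 inclusive is 161 days; tolling adds 161 days: November 5, 2004 + 161 days = April 15, 2005.
Tolling adds 119 days: April 15, 2005 + 119 days = August 12, 2005.
The deadline is August 12, 2005; the filing on August 5, 2005 is on or before that date.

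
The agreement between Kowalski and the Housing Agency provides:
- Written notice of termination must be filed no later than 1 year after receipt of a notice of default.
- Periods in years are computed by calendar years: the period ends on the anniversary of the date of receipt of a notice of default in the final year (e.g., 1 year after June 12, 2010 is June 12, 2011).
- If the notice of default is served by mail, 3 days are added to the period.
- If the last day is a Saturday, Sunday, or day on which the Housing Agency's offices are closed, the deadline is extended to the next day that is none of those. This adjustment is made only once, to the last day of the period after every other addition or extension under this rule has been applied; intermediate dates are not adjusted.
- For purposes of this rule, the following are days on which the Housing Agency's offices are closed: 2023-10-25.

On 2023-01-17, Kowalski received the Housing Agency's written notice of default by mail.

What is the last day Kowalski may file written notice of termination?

January 22, 2024

1 year after 2023-01-17 is January 17, 2024.
Service was by mail, adding 3 days: January 17, 2024 + 3 days = January 20, 2024.
January 20, 2024 is Saturday; January 21, 2024 is Sunday. The next qualifying day is January 22, 2024.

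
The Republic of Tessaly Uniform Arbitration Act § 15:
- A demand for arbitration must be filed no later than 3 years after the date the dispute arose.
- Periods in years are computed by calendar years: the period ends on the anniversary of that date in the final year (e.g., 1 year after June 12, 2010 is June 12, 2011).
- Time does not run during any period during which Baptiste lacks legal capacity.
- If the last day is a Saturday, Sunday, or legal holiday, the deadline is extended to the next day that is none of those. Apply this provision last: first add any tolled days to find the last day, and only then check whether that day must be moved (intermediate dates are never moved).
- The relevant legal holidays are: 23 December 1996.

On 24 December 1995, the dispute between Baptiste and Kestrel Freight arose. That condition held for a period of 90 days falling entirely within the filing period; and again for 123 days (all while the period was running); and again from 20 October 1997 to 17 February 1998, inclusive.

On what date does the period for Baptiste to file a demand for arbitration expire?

November 23, 1999

3 years after 24 December 1995 is December 24, 1998.
Tolling adds 90 days: December 24, 1998 + 90 days = March 24, 1999.
Tolling adds 123 days: March 24, 1999 + 123 days = July 25, 1999.
From October 20, 1997 through February 17, 1998 inclusive is 121 days; tolling adds 121 days: July 25, 1999 + 121 days = November 23, 1999.
November 23, 1999 is a Tuesday and not a legal holiday, so no extension applies.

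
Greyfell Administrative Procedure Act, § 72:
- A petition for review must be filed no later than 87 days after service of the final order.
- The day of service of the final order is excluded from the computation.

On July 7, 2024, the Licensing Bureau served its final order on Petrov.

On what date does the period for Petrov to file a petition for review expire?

87 days after July 7, 2024 is October 2, 2024.

October 2, 2024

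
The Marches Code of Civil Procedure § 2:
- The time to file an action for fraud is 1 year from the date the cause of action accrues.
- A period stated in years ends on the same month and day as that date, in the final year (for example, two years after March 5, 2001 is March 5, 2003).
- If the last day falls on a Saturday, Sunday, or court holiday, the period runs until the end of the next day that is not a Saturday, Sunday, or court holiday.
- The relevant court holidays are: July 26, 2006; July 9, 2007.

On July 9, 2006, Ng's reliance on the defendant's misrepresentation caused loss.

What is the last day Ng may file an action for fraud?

July 10, 2007

1 year after July 9, 2006 is July 9, 2007.
July 9, 2007 is a listed holiday. The next qualifying day is July 10, 2007.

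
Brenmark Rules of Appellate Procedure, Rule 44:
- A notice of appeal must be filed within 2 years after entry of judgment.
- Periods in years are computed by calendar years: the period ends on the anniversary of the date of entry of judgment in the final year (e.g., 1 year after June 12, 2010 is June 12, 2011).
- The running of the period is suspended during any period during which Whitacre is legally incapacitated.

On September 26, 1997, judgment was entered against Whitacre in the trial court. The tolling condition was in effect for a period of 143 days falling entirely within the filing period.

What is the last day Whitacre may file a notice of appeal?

February 16, 2000

2 years after September 26, 1997 is September 26, 1999.
Tolling adds 143 days: September 26, 1999 + 143 days = February 16, 2000.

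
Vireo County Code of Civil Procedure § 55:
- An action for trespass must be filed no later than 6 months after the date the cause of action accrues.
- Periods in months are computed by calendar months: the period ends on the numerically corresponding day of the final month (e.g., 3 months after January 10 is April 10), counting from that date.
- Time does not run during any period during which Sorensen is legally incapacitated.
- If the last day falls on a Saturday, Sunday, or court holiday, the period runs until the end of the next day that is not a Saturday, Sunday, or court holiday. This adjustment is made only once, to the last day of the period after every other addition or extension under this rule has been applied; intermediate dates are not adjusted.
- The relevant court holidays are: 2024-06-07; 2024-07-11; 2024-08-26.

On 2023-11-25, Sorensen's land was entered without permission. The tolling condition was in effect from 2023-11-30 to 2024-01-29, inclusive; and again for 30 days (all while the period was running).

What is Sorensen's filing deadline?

6 months after 2023-11-25 is May 25, 2024.
From November 30, 2023 through January 29, 2024 inclusive is 61 days; tolling adds 61 days: May 25, 2024 + 61 days = July 25, 2024.
Tolling adds 30 days: July 25, 2024 + 30 days = August 24, 2024.
August 24, 2024 is Saturday; August 25, 2024 is Sunday; August 26, 2024 is a listed holiday. The next qualifying day is August 27, 2024.

August 27, 2024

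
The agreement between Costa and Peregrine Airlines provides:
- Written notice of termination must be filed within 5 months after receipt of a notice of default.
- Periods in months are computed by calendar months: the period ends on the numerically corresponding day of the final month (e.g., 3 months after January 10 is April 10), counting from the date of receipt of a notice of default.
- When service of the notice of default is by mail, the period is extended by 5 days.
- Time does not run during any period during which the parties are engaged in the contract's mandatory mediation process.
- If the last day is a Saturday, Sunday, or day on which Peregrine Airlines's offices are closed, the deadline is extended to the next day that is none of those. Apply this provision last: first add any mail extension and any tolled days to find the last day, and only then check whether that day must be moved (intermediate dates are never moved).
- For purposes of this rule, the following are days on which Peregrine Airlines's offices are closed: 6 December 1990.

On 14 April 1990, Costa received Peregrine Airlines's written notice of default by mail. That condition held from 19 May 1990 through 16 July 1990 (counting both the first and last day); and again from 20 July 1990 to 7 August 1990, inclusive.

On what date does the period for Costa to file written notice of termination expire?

5 months after 14 April 1990 is September 14, 1990.
Service was by mail, adding 5 days: September 14, 1990 + 5 days = September 19, 1990.
From May 19, 1990 through July 16, 1990 inclusive is 59 days; tolling adds 59 days: September 19, 1990 + 59 days = November 17, 1990.
From July 20, 1990 through August 7, 1990 inclusive is 19 days; tolling adds 19 days: November 17, 1990 + 19 days = December 6, 1990.
December 6, 1990 is a listed holiday. The next qualifying day is December 7, 1990.

December 7, 1990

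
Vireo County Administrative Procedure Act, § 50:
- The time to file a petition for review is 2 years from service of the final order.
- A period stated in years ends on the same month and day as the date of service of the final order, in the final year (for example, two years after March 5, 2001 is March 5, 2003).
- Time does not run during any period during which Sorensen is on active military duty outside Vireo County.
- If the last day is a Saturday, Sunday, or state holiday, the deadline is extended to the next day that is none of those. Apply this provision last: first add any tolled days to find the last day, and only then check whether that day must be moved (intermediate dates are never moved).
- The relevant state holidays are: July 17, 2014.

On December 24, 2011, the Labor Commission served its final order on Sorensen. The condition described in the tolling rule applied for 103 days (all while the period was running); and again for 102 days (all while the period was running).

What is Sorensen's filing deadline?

2 years after December 24, 2011 is December 24, 2013.
Tolling adds 103 days: December 24, 2013 + 103 days = April 6, 2014.
Tolling adds 102 days: April 6, 2014 + 102 days = July 17, 2014.
July 17, 2014 is a listed holiday. The next qualifying day is July 18, 2014.

July 18, 2014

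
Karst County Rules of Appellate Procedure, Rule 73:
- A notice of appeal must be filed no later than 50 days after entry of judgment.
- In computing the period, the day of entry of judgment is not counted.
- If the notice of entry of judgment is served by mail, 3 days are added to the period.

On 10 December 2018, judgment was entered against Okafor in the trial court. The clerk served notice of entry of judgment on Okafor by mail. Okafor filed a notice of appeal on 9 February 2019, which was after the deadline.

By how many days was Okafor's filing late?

8 days

50 days after 10 December 2018 is January 29, 2019.
Service was by mail, adding 3 days: January 29, 2019 + 3 days = February 1, 2019.
The deadline is February 1, 2019; from February 1, 2019 to February 9, 2019 is 8 days.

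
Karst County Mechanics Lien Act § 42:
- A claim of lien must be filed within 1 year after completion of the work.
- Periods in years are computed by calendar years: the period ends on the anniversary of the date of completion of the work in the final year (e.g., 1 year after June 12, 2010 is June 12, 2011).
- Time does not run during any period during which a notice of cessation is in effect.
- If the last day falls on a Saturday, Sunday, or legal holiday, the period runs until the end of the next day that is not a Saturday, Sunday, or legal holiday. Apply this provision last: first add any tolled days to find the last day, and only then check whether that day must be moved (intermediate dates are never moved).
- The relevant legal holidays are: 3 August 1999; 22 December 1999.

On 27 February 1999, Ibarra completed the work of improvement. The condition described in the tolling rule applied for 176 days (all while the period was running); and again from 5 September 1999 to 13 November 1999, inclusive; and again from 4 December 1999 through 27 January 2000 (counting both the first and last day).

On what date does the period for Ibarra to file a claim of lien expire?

December 25, 2000

1 year after 27 February 1999 is February 27, 2000.
Tolling adds 176 days: February 27, 2000 + 176 days = August 21, 2000.
From September 5, 1999 through November 13, 1999 inclusive is 70 days; tolling adds 70 days: August 21, 2000 + 70 days = October 30, 2000.
From December 4, 1999 through January 27, 2000 inclusive is 55 days; tolling adds 55 days: October 30, 2000 + 55 days = December 24, 2000.
December 24, 2000 is Sunday. The next qualifying day is December 25, 2000.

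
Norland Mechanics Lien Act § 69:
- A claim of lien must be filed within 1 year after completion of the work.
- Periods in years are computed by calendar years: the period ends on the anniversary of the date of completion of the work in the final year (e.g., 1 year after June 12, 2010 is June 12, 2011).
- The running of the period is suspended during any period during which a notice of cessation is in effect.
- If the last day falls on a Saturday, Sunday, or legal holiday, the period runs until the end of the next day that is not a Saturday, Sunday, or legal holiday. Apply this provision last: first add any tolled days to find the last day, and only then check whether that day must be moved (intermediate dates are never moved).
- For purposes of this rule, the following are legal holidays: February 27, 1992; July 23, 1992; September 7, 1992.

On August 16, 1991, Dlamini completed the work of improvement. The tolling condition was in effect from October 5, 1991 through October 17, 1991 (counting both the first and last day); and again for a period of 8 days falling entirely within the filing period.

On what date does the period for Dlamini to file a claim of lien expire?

1 year after August 16, 1991 is August 16, 1992.
From October 5, 1991 through October 17, 1991 inclusive is 13 days; tolling adds 13 days: August 16, 1992 + 13 days = August 29, 1992.
Tolling adds 8 days: August 29, 1992 + 8 days = September 6, 1992.
September 6, 1992 is Sunday; September 7, 1992 is a listed holiday. The next qualifying day is September 8, 1992.

September 8, 1992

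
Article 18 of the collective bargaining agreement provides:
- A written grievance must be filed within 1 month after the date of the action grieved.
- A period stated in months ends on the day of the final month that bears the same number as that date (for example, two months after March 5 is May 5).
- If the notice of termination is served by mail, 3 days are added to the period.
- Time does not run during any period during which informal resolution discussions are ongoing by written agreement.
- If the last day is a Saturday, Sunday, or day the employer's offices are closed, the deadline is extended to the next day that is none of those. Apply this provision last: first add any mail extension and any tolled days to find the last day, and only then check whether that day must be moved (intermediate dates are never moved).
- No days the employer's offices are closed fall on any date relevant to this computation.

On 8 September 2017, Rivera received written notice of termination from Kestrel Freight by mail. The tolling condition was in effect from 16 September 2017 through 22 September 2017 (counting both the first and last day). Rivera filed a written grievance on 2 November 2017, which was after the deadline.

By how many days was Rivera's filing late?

15 days

1 month after 8 September 2017 is October 8, 2017.
Service was by mail, adding 3 days: October 8, 2017 + 3 days = October 11, 2017.
From September 16, 2017 through September 22, 2017 inclusive is 7 days; tolling adds 7 days: October 11, 2017 + 7 days = October 18, 2017.
October 18, 2017 is a Wednesday and not a day the employer's offices are closed, so no extension applies.
The deadline is October 18, 2017; from October 18, 2017 to November 2, 2017 is 15 days.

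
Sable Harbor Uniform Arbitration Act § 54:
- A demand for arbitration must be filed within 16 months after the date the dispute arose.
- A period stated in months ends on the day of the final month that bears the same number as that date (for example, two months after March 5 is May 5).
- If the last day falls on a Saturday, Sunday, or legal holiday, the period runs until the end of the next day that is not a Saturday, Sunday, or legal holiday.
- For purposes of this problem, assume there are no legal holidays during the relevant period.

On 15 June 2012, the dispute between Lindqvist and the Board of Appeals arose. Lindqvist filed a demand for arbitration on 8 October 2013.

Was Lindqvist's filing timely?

Yes

16 months after 15 June 2012 is October 15, 2013.
October 15, 2013 is a Tuesday and not a legal holiday, so no extension applies.
The deadline is October 15, 2013; the filing on October 8, 2013 is on or before that date.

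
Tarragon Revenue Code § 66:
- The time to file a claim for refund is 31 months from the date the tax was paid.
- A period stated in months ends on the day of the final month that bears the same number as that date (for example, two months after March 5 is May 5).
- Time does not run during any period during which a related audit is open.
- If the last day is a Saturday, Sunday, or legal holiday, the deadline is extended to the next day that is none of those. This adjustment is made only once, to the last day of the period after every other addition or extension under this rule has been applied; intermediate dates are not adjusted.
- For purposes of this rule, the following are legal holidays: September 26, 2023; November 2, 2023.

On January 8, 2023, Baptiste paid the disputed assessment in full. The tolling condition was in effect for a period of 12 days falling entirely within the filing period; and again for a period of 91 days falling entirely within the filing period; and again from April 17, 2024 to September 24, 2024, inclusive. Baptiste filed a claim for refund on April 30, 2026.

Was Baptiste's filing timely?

No

31 months after January 8, 2023 is August 8, 2025.
Tolling adds 12 days: August 8, 2025 + 12 days = August 20, 2025.
Tolling adds 91 days: August 20, 2025 + 91 days = November 19, 2025.
From April 17, 2024 through September 24, 2024 inclusive is 161 days; tolling adds 161 days: November 19, 2025 + 161 days = April 29, 2026.
April 29, 2026 is a Wednesday and not a legal holiday, so no extension applies.
The deadline is April 29, 2026; the filing on April 30, 2026 is after that date.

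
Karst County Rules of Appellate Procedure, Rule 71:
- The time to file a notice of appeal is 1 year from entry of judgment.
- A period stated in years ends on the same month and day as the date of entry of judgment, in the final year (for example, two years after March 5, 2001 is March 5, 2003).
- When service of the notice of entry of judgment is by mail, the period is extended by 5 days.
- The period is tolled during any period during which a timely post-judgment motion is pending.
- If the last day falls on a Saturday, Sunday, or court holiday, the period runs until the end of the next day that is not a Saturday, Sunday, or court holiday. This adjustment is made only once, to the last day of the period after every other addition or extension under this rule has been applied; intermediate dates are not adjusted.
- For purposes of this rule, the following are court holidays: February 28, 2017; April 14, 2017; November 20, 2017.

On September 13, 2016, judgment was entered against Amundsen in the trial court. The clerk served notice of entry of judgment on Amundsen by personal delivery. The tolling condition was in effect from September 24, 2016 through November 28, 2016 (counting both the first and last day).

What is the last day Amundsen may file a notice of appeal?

November 21, 2017

1 year after September 13, 2016 is September 13, 2017.
Service was not by mail, so no mail extension applies.
From September 24, 2016 through November 28, 2016 inclusive is 66 days; tolling adds 66 days: September 13, 2017 + 66 days = November 18, 2017.
November 18, 2017 is Saturday; November 19, 2017 is Sunday; November 20, 2017 is a listed holiday. The next qualifying day is November 21, 2017.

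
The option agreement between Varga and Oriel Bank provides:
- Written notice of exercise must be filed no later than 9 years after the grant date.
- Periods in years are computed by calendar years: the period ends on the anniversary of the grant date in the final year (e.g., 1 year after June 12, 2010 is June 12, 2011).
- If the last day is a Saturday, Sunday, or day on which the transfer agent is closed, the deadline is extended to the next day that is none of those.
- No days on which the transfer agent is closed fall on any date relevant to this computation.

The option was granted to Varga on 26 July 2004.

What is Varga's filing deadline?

9 years after 26 July 2004 is July 26, 2013.
July 26, 2013 is a Friday and not a day on which the transfer agent is closed, so no extension applies.

July 26, 2013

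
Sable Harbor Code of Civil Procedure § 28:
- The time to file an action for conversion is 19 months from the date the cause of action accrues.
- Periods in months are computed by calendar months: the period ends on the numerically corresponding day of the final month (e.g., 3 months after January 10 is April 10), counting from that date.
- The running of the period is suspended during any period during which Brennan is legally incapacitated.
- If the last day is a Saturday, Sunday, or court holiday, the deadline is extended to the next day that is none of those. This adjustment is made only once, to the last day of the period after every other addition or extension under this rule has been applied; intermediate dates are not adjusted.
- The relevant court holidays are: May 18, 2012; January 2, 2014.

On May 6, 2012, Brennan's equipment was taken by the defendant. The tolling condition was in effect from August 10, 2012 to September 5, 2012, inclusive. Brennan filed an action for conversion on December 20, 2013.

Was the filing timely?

Yes

19 months after May 6, 2012 is December 6, 2013.
From August 10, 2012 through September 5, 2012 inclusive is 27 days; tolling adds 27 days: December 6, 2013 + 27 days = January 2, 2014.
January 2, 2014 is a listed holiday. The next qualifying day is January 3, 2014.
The deadline is January 3, 2014; the filing on December 20, 2013 is on or before that date.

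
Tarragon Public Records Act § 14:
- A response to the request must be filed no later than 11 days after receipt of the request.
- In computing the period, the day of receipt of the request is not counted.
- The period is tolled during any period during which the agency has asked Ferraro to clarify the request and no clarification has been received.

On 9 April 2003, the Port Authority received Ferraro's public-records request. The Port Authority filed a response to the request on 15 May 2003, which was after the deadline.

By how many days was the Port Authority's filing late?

11 days after 9 April 2003 is April 20, 2003.
The deadline is April 20, 2003; from April 20, 2003 to May 15, 2003 is 25 days.

25 days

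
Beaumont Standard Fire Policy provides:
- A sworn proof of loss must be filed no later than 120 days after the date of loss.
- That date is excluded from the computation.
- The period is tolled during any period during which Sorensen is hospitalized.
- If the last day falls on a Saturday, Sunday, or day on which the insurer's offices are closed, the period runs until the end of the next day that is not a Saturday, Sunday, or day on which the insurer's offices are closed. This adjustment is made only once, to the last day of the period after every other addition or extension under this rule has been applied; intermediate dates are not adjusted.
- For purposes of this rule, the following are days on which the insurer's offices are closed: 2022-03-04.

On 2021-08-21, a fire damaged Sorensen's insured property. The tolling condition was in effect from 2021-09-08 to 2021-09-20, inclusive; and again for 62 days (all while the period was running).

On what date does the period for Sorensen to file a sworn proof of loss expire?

March 7, 2022

120 days after 2021-08-21 is December 19, 2021.
From September 8, 2021 through September 20, 2021 inclusive is 13 days; tolling adds 13 days: December 19, 2021 + 13 days = January 1, 2022.
Tolling adds 62 days: January 1, 2022 + 62 days = March 4, 2022.
March 4, 2022 is a listed holiday; March 5, 2022 is Saturday; March 6, 2022 is Sunday. The next qualifying day is March 7, 2022.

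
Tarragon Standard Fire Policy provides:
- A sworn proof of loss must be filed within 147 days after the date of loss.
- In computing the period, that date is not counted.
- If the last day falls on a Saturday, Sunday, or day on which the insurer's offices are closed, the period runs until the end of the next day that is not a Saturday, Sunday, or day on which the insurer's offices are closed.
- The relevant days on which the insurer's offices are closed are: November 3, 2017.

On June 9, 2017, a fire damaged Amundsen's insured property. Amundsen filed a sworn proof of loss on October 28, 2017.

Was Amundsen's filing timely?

147 days after June 9, 2017 is November 3, 2017.
November 3, 2017 is a listed holiday; November 4, 2017 is Saturday; November 5, 2017 is Sunday. The next qualifying day is November 6, 2017.
The deadline is November 6, 2017; the filing on October 28, 2017 is on or before that date.

Yes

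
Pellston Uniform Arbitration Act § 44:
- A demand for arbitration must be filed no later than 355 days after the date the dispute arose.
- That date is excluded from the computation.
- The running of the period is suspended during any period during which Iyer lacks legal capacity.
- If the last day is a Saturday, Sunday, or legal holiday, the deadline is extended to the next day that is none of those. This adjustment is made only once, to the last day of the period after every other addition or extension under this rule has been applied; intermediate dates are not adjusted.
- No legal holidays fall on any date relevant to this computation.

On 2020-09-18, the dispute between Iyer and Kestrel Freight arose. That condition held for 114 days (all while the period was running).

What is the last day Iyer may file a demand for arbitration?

December 31, 2021

355 days after 2020-09-18 is September 8, 2021.
Tolling adds 114 days: September 8, 2021 + 114 days = December 31, 2021.
December 31, 2021 is a Friday and not a legal holiday, so no extension applies.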